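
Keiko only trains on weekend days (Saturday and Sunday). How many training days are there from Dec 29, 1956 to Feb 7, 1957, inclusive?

12

Dec 29, 1956 is a Saturday.
That's 41 days from start to end, counting both.
41 = 7 × 5 + 6, so there are 5 full weeks plus 6 extra days.
Each full week contributes 2 weekend days (Sat, Sun): 5 × 2 = 10.
The 6 extra days are Saturday, Sunday, Monday, Tuesday, Wednesday, Thursday — 2 of them qualify.
Total: 10 + 2 = 12.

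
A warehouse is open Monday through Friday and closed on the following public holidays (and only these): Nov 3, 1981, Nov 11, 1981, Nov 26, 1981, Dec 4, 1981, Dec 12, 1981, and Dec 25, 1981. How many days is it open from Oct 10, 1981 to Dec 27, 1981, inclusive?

50

Oct 10, 1981 is a Saturday.
From Oct 10, 1981 to Dec 27, 1981 is 79 days inclusive.
79 = 7 × 11 + 2, so there are 11 full weeks plus 2 extra days.
Each full week contributes 5 weekdays (Mon–Fri): 11 × 5 = 55.
The 2 extra days are Sat, Sun — none qualify.
Total: 55 + 0 = 55.
Holidays: Nov 3, 1981 (Tue); Nov 11, 1981 (Wed); Nov 26, 1981 (Thu); Dec 4, 1981 (Fri); Dec 12, 1981 (Sat); Dec 25, 1981 (Fri).
5 of the 6 holidays fall on weekdays; the rest are weekends and were already excluded.
Business days: 55 − 5 = 50.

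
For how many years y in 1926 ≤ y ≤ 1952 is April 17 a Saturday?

4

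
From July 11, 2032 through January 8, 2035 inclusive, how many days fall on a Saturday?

July 11, 2032 is a Sunday.
From July 11, 2032 to January 8, 2035 is 912 days inclusive.
912 = 7 × 130 + 2, so there are 130 full weeks plus 2 extra days.
Each full week contributes one Saturday: 130 so far.
The 2 extra days are Sunday, Monday — none qualify.
Total: 130 + 0 = 130.

130 Saturdays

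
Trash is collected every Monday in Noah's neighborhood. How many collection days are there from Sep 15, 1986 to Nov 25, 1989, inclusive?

Sep 15, 1986 is a Monday.
From Sep 15, 1986 to Nov 25, 1989 is 1168 days inclusive.
1168 = 7 × 166 + 6, so there are 166 full weeks plus 6 extra days.
Each full week contributes one Monday: 166 so far.
The 6 extra days are Mon, Tue, Wed, Thu, Fri, Sat — 1 of them qualifies.
Total: 166 + 1 = 167.

167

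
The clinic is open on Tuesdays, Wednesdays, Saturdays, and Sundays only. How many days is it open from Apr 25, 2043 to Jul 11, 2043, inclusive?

45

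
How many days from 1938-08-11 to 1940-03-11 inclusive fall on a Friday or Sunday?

166

1938-08-11 is a Thursday.
The range spans 579 days (inclusive of both endpoints).
579 = 7 × 82 + 5, so there are 82 full weeks plus 5 extra days.
Each full week contributes 2 days from the set (Fri, Sun): 82 × 2 = 164.
The 5 extra days are Thursday, Friday, Saturday, Sunday, Monday — 2 of them qualify.
Total: 164 + 2 = 166.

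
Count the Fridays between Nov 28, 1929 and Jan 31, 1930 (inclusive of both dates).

Nov 28, 1929 is a Thursday.
From Nov 28, 1929 to Jan 31, 1930 is 65 days inclusive.
65 = 7 × 9 + 2, so there are 9 full weeks plus 2 extra days.
Each full week contributes one Friday: 9 so far.
The 2 extra days are Thursday, Friday — 1 of them qualifies.
Total: 9 + 1 = 10.

10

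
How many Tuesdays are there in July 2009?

4

1 July 2009 is a Wednesday.
That's 31 days from start to end, counting both.
31 = 7 × 4 + 3, so there are 4 full weeks plus 3 extra days.
Each full week contributes one Tuesday: 4 so far.
The 3 extra days are Wed, Thu, Fri — none qualify.
Total: 4 + 0 = 4.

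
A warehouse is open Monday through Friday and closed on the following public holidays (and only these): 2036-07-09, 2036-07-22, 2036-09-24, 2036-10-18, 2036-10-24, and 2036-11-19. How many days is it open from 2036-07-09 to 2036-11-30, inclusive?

2036-07-09 is a Wednesday.
From 2036-07-09 to 2036-11-30 is 145 days inclusive.
145 = 7 × 20 + 5, so there are 20 full weeks plus 5 extra days.
Each full week contributes 5 weekdays (Mon–Fri): 20 × 5 = 100.
The 5 extra days are Wednesday, Thursday, Friday, Saturday, Sunday — 3 of them qualify.
Total: 100 + 3 = 103.
Holidays: 2036-07-09 (Wed); 2036-07-22 (Tue); 2036-09-24 (Wed); 2036-10-18 (Sat); 2036-10-24 (Fri); 2036-11-19 (Wed).
5 of the 6 holidays fall on weekdays; the rest are weekends and were already excluded.
Business days: 103 − 5 = 98.

98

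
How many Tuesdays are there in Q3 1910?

13

1 July 1910 is a Friday.
That's 92 days from start to end, counting both.
92 = 7 × 13 + 1, so there are 13 full weeks plus 1 extra day.
Each full week contributes one Tuesday: 13 so far.
The 1 extra day is Friday — none qualify.
Total: 13 + 0 = 13.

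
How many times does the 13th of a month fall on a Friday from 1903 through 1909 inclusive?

13

Friday-the-13ths by year:
1903: Feb, Mar, Nov
1904: May
1905: Jan, Oct
1906: Apr, Jul
1907: Sep, Dec
1908: Mar, Nov
1909: Aug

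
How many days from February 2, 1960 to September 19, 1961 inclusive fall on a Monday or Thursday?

February 2, 1960 is a Tuesday.
From February 2, 1960 to September 19, 1961 is 596 days inclusive.
596 = 7 × 85 + 1, so there are 85 full weeks plus 1 extra day.
Each full week contributes 2 days from the set (Mon, Thu): 85 × 2 = 170.
The 1 extra day is Tuesday — none qualify.
Total: 170 + 0 = 170.

170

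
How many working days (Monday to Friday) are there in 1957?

1 January 1957 is a Tuesday.
The range spans 365 days (inclusive of both endpoints).
365 = 7 × 52 + 1, so there are 52 full weeks plus 1 extra day.
Each full week contributes 5 weekdays (Mon–Fri): 52 × 5 = 260.
The 1 extra day is Tue — 1 of them qualifies.
Total: 260 + 1 = 261.

261 weekdays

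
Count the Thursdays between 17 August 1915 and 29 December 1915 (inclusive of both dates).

19 Thursdays

17 August 1915 is a Tuesday.
The range spans 135 days (inclusive of both endpoints).
135 = 7 × 19 + 2, so there are 19 full weeks plus 2 extra days.
Each full week contributes one Thursday: 19 so far.
The 2 extra days are Tue, Wed — none qualify.
Total: 19 + 0 = 19.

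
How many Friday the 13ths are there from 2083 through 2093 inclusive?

Friday-the-13ths by year:
2083: Aug
2084: Oct
2085: Apr, Jul
2086: Sep, Dec
2087: Jun
2088: Feb, Aug
2089: May
2090: Jan, Oct
2091: Apr, Jul
2092: Jun
2093: Feb, Mar, Nov

18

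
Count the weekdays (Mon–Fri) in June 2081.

21

2081-06-01 is a Sunday.
From 2081-06-01 to 2081-06-30 is 30 days inclusive.
30 = 7 × 4 + 2, so there are 4 full weeks plus 2 extra days.
Each full week contributes 5 weekdays (Mon–Fri): 4 × 5 = 20.
The 2 extra days are Sunday, Monday — 1 of them qualifies.
Total: 20 + 1 = 21.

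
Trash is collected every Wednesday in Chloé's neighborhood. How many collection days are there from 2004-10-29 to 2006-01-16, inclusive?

63

2004-10-29 is a Friday.
That's 445 days from start to end, counting both.
445 = 7 × 63 + 4, so there are 63 full weeks plus 4 extra days.
Each full week contributes one Wednesday: 63 so far.
The 4 extra days are Fri, Sat, Sun, Mon — none qualify.
Total: 63 + 0 = 63.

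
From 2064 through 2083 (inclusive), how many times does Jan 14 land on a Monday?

Day of week of January 14 in each year:
2064: Mon ✓, 2065: Wed, 2066: Thu, 2067: Fri, 2068: Sat, 2069: Mon ✓, 2070: Tue, 2071: Wed, 2072: Thu, 2073: Sat, 2074: Sun, 2075: Mon ✓, 2076: Tue, 2077: Thu, 2078: Fri, 2079: Sat, 2080: Sun, 2081: Tue, 2082: Wed, 2083: Thu
Mondays: 2064, 2069, 2075.

3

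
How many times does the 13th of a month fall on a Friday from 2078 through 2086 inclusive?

Friday-the-13ths by year:
2078: May
2079: Jan, Oct
2080: Sep, Dec
2081: Jun
2082: Feb, Mar, Nov
2083: Aug
2084: Oct
2085: Apr, Jul
2086: Sep, Dec

15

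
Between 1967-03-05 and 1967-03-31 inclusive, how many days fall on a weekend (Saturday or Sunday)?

7

1967-03-05 is a Sunday.
The range spans 27 days (inclusive of both endpoints).
27 = 7 × 3 + 6, so there are 3 full weeks plus 6 extra days.
Each full week contributes 2 weekend days (Sat, Sun): 3 × 2 = 6.
The 6 extra days are Sunday, Monday, Tuesday, Wednesday, Thursday, Friday — 1 of them qualifies.
Total: 6 + 1 = 7.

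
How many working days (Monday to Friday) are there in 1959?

261

1959-01-01 is a Thursday.
The range spans 365 days (inclusive of both endpoints).
365 = 7 × 52 + 1, so there are 52 full weeks plus 1 extra day.
Each full week contributes 5 weekdays (Mon–Fri): 52 × 5 = 260.
The 1 extra day is Thu — 1 of them qualifies.
Total: 260 + 1 = 261.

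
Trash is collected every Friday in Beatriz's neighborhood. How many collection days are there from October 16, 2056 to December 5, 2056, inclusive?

7 Fridays

October 16, 2056 is a Monday.
The range spans 51 days (inclusive of both endpoints).
51 = 7 × 7 + 2, so there are 7 full weeks plus 2 extra days.
Each full week contributes one Friday: 7 so far.
The 2 extra days are Monday, Tuesday — none qualify.
Total: 7 + 0 = 7.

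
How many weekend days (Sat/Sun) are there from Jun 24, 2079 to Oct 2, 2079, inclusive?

30

Jun 24, 2079 is a Saturday.
From Jun 24, 2079 to Oct 2, 2079 is 101 days inclusive.
101 = 7 × 14 + 3, so there are 14 full weeks plus 3 extra days.
Each full week contributes 2 weekend days (Sat, Sun): 14 × 2 = 28.
The 3 extra days are Sat, Sun, Mon — 2 of them qualify.
Total: 28 + 2 = 30.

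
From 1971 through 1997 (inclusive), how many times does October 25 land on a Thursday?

4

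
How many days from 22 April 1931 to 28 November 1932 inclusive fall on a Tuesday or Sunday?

167

22 April 1931 is a Wednesday.
From 22 April 1931 to 28 November 1932 is 587 days inclusive.
587 = 7 × 83 + 6, so there are 83 full weeks plus 6 extra days.
Each full week contributes 2 days from the set (Tue, Sun): 83 × 2 = 166.
The 6 extra days are Wed, Thu, Fri, Sat, Sun, Mon — 1 of them qualifies.
Total: 166 + 1 = 167.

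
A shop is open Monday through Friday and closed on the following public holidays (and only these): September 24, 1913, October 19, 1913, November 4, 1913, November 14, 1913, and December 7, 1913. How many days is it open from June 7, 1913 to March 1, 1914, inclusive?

187 business days

June 7, 1913 is a Saturday.
The range spans 268 days (inclusive of both endpoints).
268 = 7 × 38 + 2, so there are 38 full weeks plus 2 extra days.
Each full week contributes 5 weekdays (Mon–Fri): 38 × 5 = 190.
The 2 extra days are Sat, Sun — none qualify.
Total: 190 + 0 = 190.
Holidays: September 24, 1913 (Wed); October 19, 1913 (Sun); November 4, 1913 (Tue); November 14, 1913 (Fri); December 7, 1913 (Sun).
3 of the 5 holidays fall on weekdays; the rest are weekends and were already excluded.
Business days: 190 − 3 = 187.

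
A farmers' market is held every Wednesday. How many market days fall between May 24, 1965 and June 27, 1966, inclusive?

May 24, 1965 is a Monday.
The range spans 400 days (inclusive of both endpoints).
400 = 7 × 57 + 1, so there are 57 full weeks plus 1 extra day.
Each full week contributes one Wednesday: 57 so far.
The 1 extra day is Mon — none qualify.
Total: 57 + 0 = 57.

57 Wednesdays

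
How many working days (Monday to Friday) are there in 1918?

261 weekdays

1 January 1918 is a Tuesday.
That's 365 days from start to end, counting both.
365 = 7 × 52 + 1, so there are 52 full weeks plus 1 extra day.
Each full week contributes 5 weekdays (Mon–Fri): 52 × 5 = 260.
The 1 extra day is Tue — 1 of them qualifies.
Total: 260 + 1 = 261.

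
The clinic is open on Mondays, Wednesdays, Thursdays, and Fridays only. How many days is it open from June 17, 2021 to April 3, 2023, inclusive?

375

June 17, 2021 is a Thursday.
From June 17, 2021 to April 3, 2023 is 656 days inclusive.
656 = 7 × 93 + 5, so there are 93 full weeks plus 5 extra days.
Each full week contributes 4 days from the set (Mon, Wed, Thu, Fri): 93 × 4 = 372.
The 5 extra days are Thursday, Friday, Saturday, Sunday, Monday — 3 of them qualify.
Total: 372 + 3 = 375.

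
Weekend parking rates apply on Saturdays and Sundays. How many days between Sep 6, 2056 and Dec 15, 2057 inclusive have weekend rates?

133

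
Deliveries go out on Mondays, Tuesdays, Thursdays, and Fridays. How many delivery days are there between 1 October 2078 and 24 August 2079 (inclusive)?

187

1 October 2078 is a Saturday.
From 1 October 2078 to 24 August 2079 is 328 days inclusive.
328 = 7 × 46 + 6, so there are 46 full weeks plus 6 extra days.
Each full week contributes 4 days from the set (Mon, Tue, Thu, Fri): 46 × 4 = 184.
The 6 extra days are Saturday, Sunday, Monday, Tuesday, Wednesday, Thursday — 3 of them qualify.
Total: 184 + 3 = 187.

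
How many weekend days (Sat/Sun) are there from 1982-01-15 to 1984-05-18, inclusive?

244

1982-01-15 is a Friday.
The range spans 855 days (inclusive of both endpoints).
855 = 7 × 122 + 1, so there are 122 full weeks plus 1 extra day.
Each full week contributes 2 weekend days (Sat, Sun): 122 × 2 = 244.
The 1 extra day is Friday — none qualify.
Total: 244 + 0 = 244.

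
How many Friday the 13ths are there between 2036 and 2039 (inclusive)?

6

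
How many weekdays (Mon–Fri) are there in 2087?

2087-01-01 is a Wednesday.
That's 365 days from start to end, counting both.
365 = 7 × 52 + 1, so there are 52 full weeks plus 1 extra day.
Each full week contributes 5 weekdays (Mon–Fri): 52 × 5 = 260.
The 1 extra day is Wednesday — 1 of them qualifies.
Total: 260 + 1 = 261.

261 weekdays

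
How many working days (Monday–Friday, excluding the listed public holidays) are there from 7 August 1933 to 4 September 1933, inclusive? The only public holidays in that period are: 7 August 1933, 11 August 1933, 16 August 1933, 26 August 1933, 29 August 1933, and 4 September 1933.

16

7 August 1933 is a Monday.
From 7 August 1933 to 4 September 1933 is 29 days inclusive.
29 = 7 × 4 + 1, so there are 4 full weeks plus 1 extra day.
Each full week contributes 5 weekdays (Mon–Fri): 4 × 5 = 20.
The 1 extra day is Mon — 1 of them qualifies.
Total: 20 + 1 = 21.
Holidays: 7 August 1933 (Mon); 11 August 1933 (Fri); 16 August 1933 (Wed); 26 August 1933 (Sat); 29 August 1933 (Tue); 4 September 1933 (Mon).
5 of the 6 holidays fall on weekdays; the rest are weekends and were already excluded.
Business days: 21 − 5 = 16.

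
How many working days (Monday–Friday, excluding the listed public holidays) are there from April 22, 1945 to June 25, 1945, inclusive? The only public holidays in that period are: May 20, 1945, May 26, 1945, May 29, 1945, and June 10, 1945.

April 22, 1945 is a Sunday.
That's 65 days from start to end, counting both.
65 = 7 × 9 + 2, so there are 9 full weeks plus 2 extra days.
Each full week contributes 5 weekdays (Mon–Fri): 9 × 5 = 45.
The 2 extra days are Sunday, Monday — 1 of them qualifies.
Total: 45 + 1 = 46.
Holidays: May 20, 1945 (Sun); May 26, 1945 (Sat); May 29, 1945 (Tue); June 10, 1945 (Sun).
1 of the 4 holidays fall on weekdays; the rest are weekends and were already excluded.
Business days: 46 − 1 = 45.

45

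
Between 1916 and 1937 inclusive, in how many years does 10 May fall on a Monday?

Day of week of May 10 in each year:
1916: Wed, 1917: Thu, 1918: Fri, 1919: Sat, 1920: Mon ✓, 1921: Tue, 1922: Wed, 1923: Thu, 1924: Sat, 1925: Sun, 1926: Mon ✓, 1927: Tue, 1928: Thu, 1929: Fri, 1930: Sat, 1931: Sun, 1932: Tue, 1933: Wed, 1934: Thu, 1935: Fri, 1936: Sun, 1937: Mon ✓
Mondays: 1920, 1926, 1937.

3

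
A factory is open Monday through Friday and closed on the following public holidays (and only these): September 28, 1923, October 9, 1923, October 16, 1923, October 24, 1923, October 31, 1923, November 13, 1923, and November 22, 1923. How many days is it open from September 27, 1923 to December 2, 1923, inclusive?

40

September 27, 1923 is a Thursday.
From September 27, 1923 to December 2, 1923 is 67 days inclusive.
67 = 7 × 9 + 4, so there are 9 full weeks plus 4 extra days.
Each full week contributes 5 weekdays (Mon–Fri): 9 × 5 = 45.
The 4 extra days are Thu, Fri, Sat, Sun — 2 of them qualify.
Total: 45 + 2 = 47.
Holidays: September 28, 1923 (Fri); October 9, 1923 (Tue); October 16, 1923 (Tue); October 24, 1923 (Wed); October 31, 1923 (Wed); November 13, 1923 (Tue); November 22, 1923 (Thu).
All 7 holidays fall on weekdays, so subtract 7.
Business days: 47 − 7 = 40.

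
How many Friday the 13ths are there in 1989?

The 13th falls on a Friday when the month's 13th has weekday Fri.
Jan 13 is Fri ✓; Feb 13 is Mon; Mar 13 is Mon; Apr 13 is Thu; May 13 is Sat; Jun 13 is Tue; Jul 13 is Thu; Aug 13 is Sun; Sep 13 is Wed; Oct 13 is Fri ✓; Nov 13 is Mon; Dec 13 is Wed.
Friday the 13ths: Jan, Oct.

2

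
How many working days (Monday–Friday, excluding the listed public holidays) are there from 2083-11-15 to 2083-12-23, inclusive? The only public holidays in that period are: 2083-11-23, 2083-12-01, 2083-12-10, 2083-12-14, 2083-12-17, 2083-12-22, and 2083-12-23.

2083-11-15 is a Monday.
That's 39 days from start to end, counting both.
39 = 7 × 5 + 4, so there are 5 full weeks plus 4 extra days.
Each full week contributes 5 weekdays (Mon–Fri): 5 × 5 = 25.
The 4 extra days are Mon, Tue, Wed, Thu — 4 of them qualify.
Total: 25 + 4 = 29.
Holidays: 2083-11-23 (Tue); 2083-12-01 (Wed); 2083-12-10 (Fri); 2083-12-14 (Tue); 2083-12-17 (Fri); 2083-12-22 (Wed); 2083-12-23 (Thu).
All 7 holidays fall on weekdays, so subtract 7.
Business days: 29 − 7 = 22.

22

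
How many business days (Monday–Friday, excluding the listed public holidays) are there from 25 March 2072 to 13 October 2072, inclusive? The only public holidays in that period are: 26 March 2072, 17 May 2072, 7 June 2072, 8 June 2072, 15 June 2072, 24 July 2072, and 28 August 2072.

141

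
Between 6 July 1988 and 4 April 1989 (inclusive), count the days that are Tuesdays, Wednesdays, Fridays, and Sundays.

6 July 1988 is a Wednesday.
The range spans 273 days (inclusive of both endpoints).
273 = 7 × 39, so the span is exactly 39 full weeks.
Each full week contributes 4 days from the set (Tue, Wed, Fri, Sun): 39 × 4 = 156.

156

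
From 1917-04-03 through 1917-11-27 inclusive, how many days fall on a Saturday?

1917-04-03 is a Tuesday.
From 1917-04-03 to 1917-11-27 is 239 days inclusive.
239 = 7 × 34 + 1, so there are 34 full weeks plus 1 extra day.
Each full week contributes one Saturday: 34 so far.
The 1 extra day is Tue — none qualify.
Total: 34 + 0 = 34.

34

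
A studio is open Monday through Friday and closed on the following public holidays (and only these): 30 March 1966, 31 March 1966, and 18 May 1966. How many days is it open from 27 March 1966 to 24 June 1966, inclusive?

62

27 March 1966 is a Sunday.
The range spans 90 days (inclusive of both endpoints).
90 = 7 × 12 + 6, so there are 12 full weeks plus 6 extra days.
Each full week contributes 5 weekdays (Mon–Fri): 12 × 5 = 60.
The 6 extra days are Sun, Mon, Tue, Wed, Thu, Fri — 5 of them qualify.
Total: 60 + 5 = 65.
Holidays: 30 March 1966 (Wed); 31 March 1966 (Thu); 18 May 1966 (Wed).
All 3 holidays fall on weekdays, so subtract 3.
Business days: 65 − 3 = 62.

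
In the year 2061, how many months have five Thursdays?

A month has five Thursdays exactly when Thursday falls within its first (length − 28) days.
Jan: 31 days, starts Sat → 5 of Sat, Sun, Mon
Feb: 28 days, starts Tue → 5 of (none)
Mar: 31 days, starts Tue → 5 of Tue, Wed, Thu ✓
Apr: 30 days, starts Fri → 5 of Fri, Sat
May: 31 days, starts Sun → 5 of Sun, Mon, Tue
Jun: 30 days, starts Wed → 5 of Wed, Thu ✓
Jul: 31 days, starts Fri → 5 of Fri, Sat, Sun
Aug: 31 days, starts Mon → 5 of Mon, Tue, Wed
Sep: 30 days, starts Thu → 5 of Thu, Fri ✓
Oct: 31 days, starts Sat → 5 of Sat, Sun, Mon
Nov: 30 days, starts Tue → 5 of Tue, Wed
Dec: 31 days, starts Thu → 5 of Thu, Fri, Sat ✓
Months with five Thursdays: Mar, Jun, Sep, Dec.

4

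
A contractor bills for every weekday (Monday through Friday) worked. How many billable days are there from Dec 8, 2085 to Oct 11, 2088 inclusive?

741 weekdays

Dec 8, 2085 is a Saturday.
From Dec 8, 2085 to Oct 11, 2088 is 1039 days inclusive.
1039 = 7 × 148 + 3, so there are 148 full weeks plus 3 extra days.
Each full week contributes 5 weekdays (Mon–Fri): 148 × 5 = 740.
The 3 extra days are Saturday, Sunday, Monday — 1 of them qualifies.
Total: 740 + 1 = 741.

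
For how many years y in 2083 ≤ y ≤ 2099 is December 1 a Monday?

Day of week of December 1 in each year:
2083: Wed, 2084: Fri, 2085: Sat, 2086: Sun, 2087: Mon ✓, 2088: Wed, 2089: Thu, 2090: Fri, 2091: Sat, 2092: Mon ✓, 2093: Tue, 2094: Wed, 2095: Thu, 2096: Sat, 2097: Sun, 2098: Mon ✓, 2099: Tue
Mondays: 2087, 2092, 2098.

3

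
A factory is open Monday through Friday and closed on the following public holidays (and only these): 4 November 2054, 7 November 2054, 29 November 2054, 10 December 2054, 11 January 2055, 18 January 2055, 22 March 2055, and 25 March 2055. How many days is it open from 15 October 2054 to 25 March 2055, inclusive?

110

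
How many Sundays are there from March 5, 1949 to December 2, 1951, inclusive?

March 5, 1949 is a Saturday.
That's 1003 days from start to end, counting both.
1003 = 7 × 143 + 2, so there are 143 full weeks plus 2 extra days.
Each full week contributes one Sunday: 143 so far.
The 2 extra days are Sat, Sun — 1 of them qualifies.
Total: 143 + 1 = 144.

144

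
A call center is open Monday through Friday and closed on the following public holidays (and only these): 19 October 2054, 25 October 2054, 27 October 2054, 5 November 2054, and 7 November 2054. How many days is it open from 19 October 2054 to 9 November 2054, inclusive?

19 October 2054 is a Monday.
The range spans 22 days (inclusive of both endpoints).
22 = 7 × 3 + 1, so there are 3 full weeks plus 1 extra day.
Each full week contributes 5 weekdays (Mon–Fri): 3 × 5 = 15.
The 1 extra day is Monday — 1 of them qualifies.
Total: 15 + 1 = 16.
Holidays: 19 October 2054 (Mon); 25 October 2054 (Sun); 27 October 2054 (Tue); 5 November 2054 (Thu); 7 November 2054 (Sat).
3 of the 5 holidays fall on weekdays; the rest are weekends and were already excluded.
Business days: 16 − 3 = 13.

13 business days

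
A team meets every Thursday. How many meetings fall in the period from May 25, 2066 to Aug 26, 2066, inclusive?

14 Thursdays

May 25, 2066 is a Tuesday.
That's 94 days from start to end, counting both.
94 = 7 × 13 + 3, so there are 13 full weeks plus 3 extra days.
Each full week contributes one Thursday: 13 so far.
The 3 extra days are Tuesday, Wednesday, Thursday — 1 of them qualifies.
Total: 13 + 1 = 14.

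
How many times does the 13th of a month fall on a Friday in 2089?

1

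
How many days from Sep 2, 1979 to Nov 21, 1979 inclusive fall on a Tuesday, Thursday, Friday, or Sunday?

Sep 2, 1979 is a Sunday.
The range spans 81 days (inclusive of both endpoints).
81 = 7 × 11 + 4, so there are 11 full weeks plus 4 extra days.
Each full week contributes 4 days from the set (Tue, Thu, Fri, Sun): 11 × 4 = 44.
The 4 extra days are Sun, Mon, Tue, Wed — 2 of them qualify.
Total: 44 + 2 = 46.

46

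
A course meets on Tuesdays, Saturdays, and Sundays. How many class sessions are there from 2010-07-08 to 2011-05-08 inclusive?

131

2010-07-08 is a Thursday.
From 2010-07-08 to 2011-05-08 is 305 days inclusive.
305 = 7 × 43 + 4, so there are 43 full weeks plus 4 extra days.
Each full week contributes 3 days from the set (Tue, Sat, Sun): 43 × 3 = 129.
The 4 extra days are Thu, Fri, Sat, Sun — 2 of them qualify.
Total: 129 + 2 = 131.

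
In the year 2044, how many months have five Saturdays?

A month has five Saturdays exactly when Saturday falls within its first (length − 28) days.
Jan: 31 days, starts Fri → 5 of Fri, Sat, Sun ✓
Feb: 29 days, starts Mon → 5 of Mon
Mar: 31 days, starts Tue → 5 of Tue, Wed, Thu
Apr: 30 days, starts Fri → 5 of Fri, Sat ✓
May: 31 days, starts Sun → 5 of Sun, Mon, Tue
Jun: 30 days, starts Wed → 5 of Wed, Thu
Jul: 31 days, starts Fri → 5 of Fri, Sat, Sun ✓
Aug: 31 days, starts Mon → 5 of Mon, Tue, Wed
Sep: 30 days, starts Thu → 5 of Thu, Fri
Oct: 31 days, starts Sat → 5 of Sat, Sun, Mon ✓
Nov: 30 days, starts Tue → 5 of Tue, Wed
Dec: 31 days, starts Thu → 5 of Thu, Fri, Sat ✓
Months with five Saturdays: Jan, Apr, Jul, Oct, Dec.

5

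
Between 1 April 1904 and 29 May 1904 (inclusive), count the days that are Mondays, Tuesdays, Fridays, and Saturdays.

34

1 April 1904 is a Friday.
From 1 April 1904 to 29 May 1904 is 59 days inclusive.
59 = 7 × 8 + 3, so there are 8 full weeks plus 3 extra days.
Each full week contributes 4 days from the set (Mon, Tue, Fri, Sat): 8 × 4 = 32.
The 3 extra days are Fri, Sat, Sun — 2 of them qualify.
Total: 32 + 2 = 34.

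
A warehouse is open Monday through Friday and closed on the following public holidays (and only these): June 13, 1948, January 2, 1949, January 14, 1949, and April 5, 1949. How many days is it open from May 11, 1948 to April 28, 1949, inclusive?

251 business days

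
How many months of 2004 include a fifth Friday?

5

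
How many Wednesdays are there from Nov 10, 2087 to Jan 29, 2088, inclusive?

12 Wednesdays

Nov 10, 2087 is a Monday.
That's 81 days from start to end, counting both.
81 = 7 × 11 + 4, so there are 11 full weeks plus 4 extra days.
Each full week contributes one Wednesday: 11 so far.
The 4 extra days are Mon, Tue, Wed, Thu — 1 of them qualifies.
Total: 11 + 1 = 12.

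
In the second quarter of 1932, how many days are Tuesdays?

1 April 1932 is a Friday.
The range spans 91 days (inclusive of both endpoints).
91 = 7 × 13, so the span is exactly 13 full weeks.
Each full week contributes one Tuesday: 13 so far.
Total: 13.

13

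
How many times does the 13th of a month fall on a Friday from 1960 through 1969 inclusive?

16

Friday-the-13ths by year:
1960: May
1961: Jan, Oct
1962: Apr, Jul
1963: Sep, Dec
1964: Mar, Nov
1965: Aug
1966: May
1967: Jan, Oct
1968: Sep, Dec
1969: Jun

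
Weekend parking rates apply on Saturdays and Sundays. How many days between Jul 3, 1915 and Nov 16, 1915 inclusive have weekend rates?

40

Jul 3, 1915 is a Saturday.
The range spans 137 days (inclusive of both endpoints).
137 = 7 × 19 + 4, so there are 19 full weeks plus 4 extra days.
Each full week contributes 2 weekend days (Sat, Sun): 19 × 2 = 38.
The 4 extra days are Saturday, Sunday, Monday, Tuesday — 2 of them qualify.
Total: 38 + 2 = 40.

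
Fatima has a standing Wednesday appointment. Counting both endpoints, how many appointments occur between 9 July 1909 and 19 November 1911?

123 Wednesdays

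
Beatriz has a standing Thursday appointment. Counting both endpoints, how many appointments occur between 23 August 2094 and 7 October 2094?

7

23 August 2094 is a Monday.
That's 46 days from start to end, counting both.
46 = 7 × 6 + 4, so there are 6 full weeks plus 4 extra days.
Each full week contributes one Thursday: 6 so far.
The 4 extra days are Monday, Tuesday, Wednesday, Thursday — 1 of them qualifies.
Total: 6 + 1 = 7.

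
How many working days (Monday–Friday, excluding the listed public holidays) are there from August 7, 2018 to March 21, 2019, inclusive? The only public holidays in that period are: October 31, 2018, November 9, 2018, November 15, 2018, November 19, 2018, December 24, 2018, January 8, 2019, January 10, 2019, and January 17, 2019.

155

August 7, 2018 is a Tuesday.
That's 227 days from start to end, counting both.
227 = 7 × 32 + 3, so there are 32 full weeks plus 3 extra days.
Each full week contributes 5 weekdays (Mon–Fri): 32 × 5 = 160.
The 3 extra days are Tue, Wed, Thu — 3 of them qualify.
Total: 160 + 3 = 163.
Holidays: October 31, 2018 (Wed); November 9, 2018 (Fri); November 15, 2018 (Thu); November 19, 2018 (Mon); December 24, 2018 (Mon); January 8, 2019 (Tue); January 10, 2019 (Thu); January 17, 2019 (Thu).
All 8 holidays fall on weekdays, so subtract 8.
Business days: 163 − 8 = 155.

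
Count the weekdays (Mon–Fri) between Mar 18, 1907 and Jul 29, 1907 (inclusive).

Mar 18, 1907 is a Monday.
From Mar 18, 1907 to Jul 29, 1907 is 134 days inclusive.
134 = 7 × 19 + 1, so there are 19 full weeks plus 1 extra day.
Each full week contributes 5 weekdays (Mon–Fri): 19 × 5 = 95.
The 1 extra day is Monday — 1 of them qualifies.
Total: 95 + 1 = 96.

96 weekdays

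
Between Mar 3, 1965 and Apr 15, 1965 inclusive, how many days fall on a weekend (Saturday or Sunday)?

Mar 3, 1965 is a Wednesday.
From Mar 3, 1965 to Apr 15, 1965 is 44 days inclusive.
44 = 7 × 6 + 2, so there are 6 full weeks plus 2 extra days.
Each full week contributes 2 weekend days (Sat, Sun): 6 × 2 = 12.
The 2 extra days are Wednesday, Thursday — none qualify.
Total: 12 + 0 = 12.

12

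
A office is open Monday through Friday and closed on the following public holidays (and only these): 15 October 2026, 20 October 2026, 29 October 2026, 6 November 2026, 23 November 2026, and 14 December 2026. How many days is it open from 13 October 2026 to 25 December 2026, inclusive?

13 October 2026 is a Tuesday.
The range spans 74 days (inclusive of both endpoints).
74 = 7 × 10 + 4, so there are 10 full weeks plus 4 extra days.
Each full week contributes 5 weekdays (Mon–Fri): 10 × 5 = 50.
The 4 extra days are Tuesday, Wednesday, Thursday, Friday — 4 of them qualify.
Total: 50 + 4 = 54.
Holidays: 15 October 2026 (Thu); 20 October 2026 (Tue); 29 October 2026 (Thu); 6 November 2026 (Fri); 23 November 2026 (Mon); 14 December 2026 (Mon).
All 6 holidays fall on weekdays, so subtract 6.
Business days: 54 − 6 = 48.

48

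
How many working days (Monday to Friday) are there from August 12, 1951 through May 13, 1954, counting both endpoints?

719

August 12, 1951 is a Sunday.
That's 1006 days from start to end, counting both.
1006 = 7 × 143 + 5, so there are 143 full weeks plus 5 extra days.
Each full week contributes 5 weekdays (Mon–Fri): 143 × 5 = 715.
The 5 extra days are Sun, Mon, Tue, Wed, Thu — 4 of them qualify.
Total: 715 + 4 = 719.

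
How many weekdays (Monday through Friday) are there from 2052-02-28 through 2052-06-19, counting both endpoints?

2052-02-28 is a Wednesday.
That's 113 days from start to end, counting both.
113 = 7 × 16 + 1, so there are 16 full weeks plus 1 extra day.
Each full week contributes 5 weekdays (Mon–Fri): 16 × 5 = 80.
The 1 extra day is Wednesday — 1 of them qualifies.
Total: 80 + 1 = 81.

81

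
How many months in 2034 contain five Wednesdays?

4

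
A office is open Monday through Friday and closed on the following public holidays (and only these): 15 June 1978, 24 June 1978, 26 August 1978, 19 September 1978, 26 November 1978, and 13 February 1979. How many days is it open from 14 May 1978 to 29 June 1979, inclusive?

14 May 1978 is a Sunday.
That's 412 days from start to end, counting both.
412 = 7 × 58 + 6, so there are 58 full weeks plus 6 extra days.
Each full week contributes 5 weekdays (Mon–Fri): 58 × 5 = 290.
The 6 extra days are Sunday, Monday, Tuesday, Wednesday, Thursday, Friday — 5 of them qualify.
Total: 290 + 5 = 295.
Holidays: 15 June 1978 (Thu); 24 June 1978 (Sat); 26 August 1978 (Sat); 19 September 1978 (Tue); 26 November 1978 (Sun); 13 February 1979 (Tue).
3 of the 6 holidays fall on weekdays; the rest are weekends and were already excluded.
Business days: 295 − 3 = 292.

292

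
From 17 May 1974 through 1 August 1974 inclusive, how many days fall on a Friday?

17 May 1974 is a Friday.
The range spans 77 days (inclusive of both endpoints).
77 = 7 × 11, so the span is exactly 11 full weeks.
Each full week contributes one Friday: 11 so far.
Total: 11.

11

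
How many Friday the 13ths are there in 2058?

2

The 13th falls on a Friday when the month's 13th has weekday Fri.
Jan 13 is Sun; Feb 13 is Wed; Mar 13 is Wed; Apr 13 is Sat; May 13 is Mon; Jun 13 is Thu; Jul 13 is Sat; Aug 13 is Tue; Sep 13 is Fri ✓; Oct 13 is Sun; Nov 13 is Wed; Dec 13 is Fri ✓.
Friday the 13ths: Sep, Dec.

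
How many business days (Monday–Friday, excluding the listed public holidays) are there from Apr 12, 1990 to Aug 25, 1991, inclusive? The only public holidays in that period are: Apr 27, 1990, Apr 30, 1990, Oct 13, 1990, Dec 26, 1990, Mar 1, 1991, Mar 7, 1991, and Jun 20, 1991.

Apr 12, 1990 is a Thursday.
The range spans 501 days (inclusive of both endpoints).
501 = 7 × 71 + 4, so there are 71 full weeks plus 4 extra days.
Each full week contributes 5 weekdays (Mon–Fri): 71 × 5 = 355.
The 4 extra days are Thu, Fri, Sat, Sun — 2 of them qualify.
Total: 355 + 2 = 357.
Holidays: Apr 27, 1990 (Fri); Apr 30, 1990 (Mon); Oct 13, 1990 (Sat); Dec 26, 1990 (Wed); Mar 1, 1991 (Fri); Mar 7, 1991 (Thu); Jun 20, 1991 (Thu).
6 of the 7 holidays fall on weekdays; the rest are weekends and were already excluded.
Business days: 357 − 6 = 351.

351 business days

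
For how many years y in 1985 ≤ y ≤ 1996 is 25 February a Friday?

1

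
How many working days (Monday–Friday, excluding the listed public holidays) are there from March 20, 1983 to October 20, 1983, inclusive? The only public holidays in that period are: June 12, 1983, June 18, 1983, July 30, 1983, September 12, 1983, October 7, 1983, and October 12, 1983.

March 20, 1983 is a Sunday.
The range spans 215 days (inclusive of both endpoints).
215 = 7 × 30 + 5, so there are 30 full weeks plus 5 extra days.
Each full week contributes 5 weekdays (Mon–Fri): 30 × 5 = 150.
The 5 extra days are Sunday, Monday, Tuesday, Wednesday, Thursday — 4 of them qualify.
Total: 150 + 4 = 154.
Holidays: June 12, 1983 (Sun); June 18, 1983 (Sat); July 30, 1983 (Sat); September 12, 1983 (Mon); October 7, 1983 (Fri); October 12, 1983 (Wed).
3 of the 6 holidays fall on weekdays; the rest are weekends and were already excluded.
Business days: 154 − 3 = 151.

151 working days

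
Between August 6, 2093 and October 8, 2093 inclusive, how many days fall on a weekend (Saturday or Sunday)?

August 6, 2093 is a Thursday.
That's 64 days from start to end, counting both.
64 = 7 × 9 + 1, so there are 9 full weeks plus 1 extra day.
Each full week contributes 2 weekend days (Sat, Sun): 9 × 2 = 18.
The 1 extra day is Thursday — none qualify.
Total: 18 + 0 = 18.

18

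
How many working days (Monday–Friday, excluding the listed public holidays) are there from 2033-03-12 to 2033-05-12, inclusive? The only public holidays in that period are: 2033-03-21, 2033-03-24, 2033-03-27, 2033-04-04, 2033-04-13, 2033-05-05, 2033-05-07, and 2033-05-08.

39 working days

2033-03-12 is a Saturday.
That's 62 days from start to end, counting both.
62 = 7 × 8 + 6, so there are 8 full weeks plus 6 extra days.
Each full week contributes 5 weekdays (Mon–Fri): 8 × 5 = 40.
The 6 extra days are Sat, Sun, Mon, Tue, Wed, Thu — 4 of them qualify.
Total: 40 + 4 = 44.
Holidays: 2033-03-21 (Mon); 2033-03-24 (Thu); 2033-03-27 (Sun); 2033-04-04 (Mon); 2033-04-13 (Wed); 2033-05-05 (Thu); 2033-05-07 (Sat); 2033-05-08 (Sun).
5 of the 8 holidays fall on weekdays; the rest are weekends and were already excluded.
Business days: 44 − 5 = 39.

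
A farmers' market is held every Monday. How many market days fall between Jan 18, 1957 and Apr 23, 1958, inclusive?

Jan 18, 1957 is a Friday.
That's 461 days from start to end, counting both.
461 = 7 × 65 + 6, so there are 65 full weeks plus 6 extra days.
Each full week contributes one Monday: 65 so far.
The 6 extra days are Friday, Saturday, Sunday, Monday, Tuesday, Wednesday — 1 of them qualifies.
Total: 65 + 1 = 66.

66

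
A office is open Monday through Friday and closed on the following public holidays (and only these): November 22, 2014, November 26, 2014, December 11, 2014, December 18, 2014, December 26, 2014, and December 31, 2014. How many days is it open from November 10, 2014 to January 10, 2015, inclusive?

40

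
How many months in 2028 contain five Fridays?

4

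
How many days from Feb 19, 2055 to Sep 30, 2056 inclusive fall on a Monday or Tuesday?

168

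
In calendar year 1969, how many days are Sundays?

52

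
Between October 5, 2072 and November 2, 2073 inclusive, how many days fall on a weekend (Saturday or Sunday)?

112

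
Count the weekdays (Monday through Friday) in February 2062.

February 1, 2062 is a Wednesday.
That's 28 days from start to end, counting both.
28 = 7 × 4, so the span is exactly 4 full weeks.
Each full week contributes 5 weekdays (Mon–Fri): 4 × 5 = 20.

20 weekdays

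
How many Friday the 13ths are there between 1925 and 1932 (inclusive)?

15

Friday-the-13ths by year:
1925: Feb, Mar, Nov
1926: Aug
1927: May
1928: Jan, Apr, Jul
1929: Sep, Dec
1930: Jun
1931: Feb, Mar, Nov
1932: May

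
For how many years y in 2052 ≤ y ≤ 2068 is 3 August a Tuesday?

Day of week of August 3 in each year:
2052: Sat, 2053: Sun, 2054: Mon, 2055: Tue ✓, 2056: Thu, 2057: Fri, 2058: Sat, 2059: Sun, 2060: Tue ✓, 2061: Wed, 2062: Thu, 2063: Fri, 2064: Sun, 2065: Mon, 2066: Tue ✓, 2067: Wed, 2068: Fri
Tuesdays: 2055, 2060, 2066.

3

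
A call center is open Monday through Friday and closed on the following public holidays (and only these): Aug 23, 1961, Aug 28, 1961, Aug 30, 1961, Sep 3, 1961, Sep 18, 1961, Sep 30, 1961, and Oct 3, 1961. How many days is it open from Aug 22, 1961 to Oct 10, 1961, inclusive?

31

Aug 22, 1961 is a Tuesday.
The range spans 50 days (inclusive of both endpoints).
50 = 7 × 7 + 1, so there are 7 full weeks plus 1 extra day.
Each full week contributes 5 weekdays (Mon–Fri): 7 × 5 = 35.
The 1 extra day is Tue — 1 of them qualifies.
Total: 35 + 1 = 36.
Holidays: Aug 23, 1961 (Wed); Aug 28, 1961 (Mon); Aug 30, 1961 (Wed); Sep 3, 1961 (Sun); Sep 18, 1961 (Mon); Sep 30, 1961 (Sat); Oct 3, 1961 (Tue).
5 of the 7 holidays fall on weekdays; the rest are weekends and were already excluded.
Business days: 36 − 5 = 31.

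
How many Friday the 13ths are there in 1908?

The 13th falls on a Friday when the month's 13th has weekday Fri.
Jan 13 is Mon; Feb 13 is Thu; Mar 13 is Fri ✓; Apr 13 is Mon; May 13 is Wed; Jun 13 is Sat; Jul 13 is Mon; Aug 13 is Thu; Sep 13 is Sun; Oct 13 is Tue; Nov 13 is Fri ✓; Dec 13 is Sun.
Friday the 13ths: Mar, Nov.

2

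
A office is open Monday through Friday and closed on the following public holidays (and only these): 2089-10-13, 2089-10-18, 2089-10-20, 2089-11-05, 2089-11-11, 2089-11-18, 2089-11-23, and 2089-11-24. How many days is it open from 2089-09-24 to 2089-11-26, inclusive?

2089-09-24 is a Saturday.
The range spans 64 days (inclusive of both endpoints).
64 = 7 × 9 + 1, so there are 9 full weeks plus 1 extra day.
Each full week contributes 5 weekdays (Mon–Fri): 9 × 5 = 45.
The 1 extra day is Saturday — none qualify.
Total: 45 + 0 = 45.
Holidays: 2089-10-13 (Thu); 2089-10-18 (Tue); 2089-10-20 (Thu); 2089-11-05 (Sat); 2089-11-11 (Fri); 2089-11-18 (Fri); 2089-11-23 (Wed); 2089-11-24 (Thu).
7 of the 8 holidays fall on weekdays; the rest are weekends and were already excluded.
Business days: 45 − 7 = 38.

38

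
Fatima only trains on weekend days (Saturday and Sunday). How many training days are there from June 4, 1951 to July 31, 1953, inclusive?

June 4, 1951 is a Monday.
From June 4, 1951 to July 31, 1953 is 789 days inclusive.
789 = 7 × 112 + 5, so there are 112 full weeks plus 5 extra days.
Each full week contributes 2 weekend days (Sat, Sun): 112 × 2 = 224.
The 5 extra days are Mon, Tue, Wed, Thu, Fri — none qualify.
Total: 224 + 0 = 224.

224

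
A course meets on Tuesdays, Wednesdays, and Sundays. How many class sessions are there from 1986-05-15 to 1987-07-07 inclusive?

1986-05-15 is a Thursday.
That's 419 days from start to end, counting both.
419 = 7 × 59 + 6, so there are 59 full weeks plus 6 extra days.
Each full week contributes 3 days from the set (Tue, Wed, Sun): 59 × 3 = 177.
The 6 extra days are Thu, Fri, Sat, Sun, Mon, Tue — 2 of them qualify.
Total: 177 + 2 = 179.

179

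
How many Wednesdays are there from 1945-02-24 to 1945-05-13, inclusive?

1945-02-24 is a Saturday.
The range spans 79 days (inclusive of both endpoints).
79 = 7 × 11 + 2, so there are 11 full weeks plus 2 extra days.
Each full week contributes one Wednesday: 11 so far.
The 2 extra days are Sat, Sun — none qualify.
Total: 11 + 0 = 11.

11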